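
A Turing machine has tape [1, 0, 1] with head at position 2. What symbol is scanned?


Tape: [1, 0, 1]
Positions: 0 1 2
Values:    1 0 1
Head at position 2
tape[2] = 1

1


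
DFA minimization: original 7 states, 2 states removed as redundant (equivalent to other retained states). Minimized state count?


Original DFA: 7 states
Redundant states removed: 2
Minimized states = original - removed
= 7 - 2
= 5

5


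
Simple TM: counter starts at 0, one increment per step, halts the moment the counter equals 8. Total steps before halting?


Counter starts at 0. Counting sequence:
  Step 1: counter = 1
  Step 2: counter = 2
  Step 3: counter = 3
  Step 4: counter = 4
  Step 5: counter = 5
  Step 6: counter = 6
  Step 7: counter = 7
  Step 8: counter = 8
Counter reached 8 -> halt
Total steps = 8

8


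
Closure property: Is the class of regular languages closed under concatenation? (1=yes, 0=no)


Regular languages are closed under all standard operations:
- Union: Yes (product construction)
- Intersection: Yes (product construction)
- Complement: Yes (swap accept/reject)
- Concatenation: Yes (NFA construction)
Operation: concatenation -> Closed

1


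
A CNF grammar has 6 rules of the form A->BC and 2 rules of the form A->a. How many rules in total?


CNF allows two rule forms:
  A -> BC (binary): 6 rules
  A -> a (terminal): 2 rules
Total = 6 + 2 = 8

8


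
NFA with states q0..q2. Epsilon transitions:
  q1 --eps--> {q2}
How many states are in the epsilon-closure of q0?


Starting from q0
Initialize closure = {q0}
q0 has no outgoing epsilon transitions -> nothing to add
Final closure: {q0}
Size = 1

1


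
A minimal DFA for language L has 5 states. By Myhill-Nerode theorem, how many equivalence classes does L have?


Myhill-Nerode theorem:
Number of equivalence classes = number of states in minimal DFA
Minimal DFA states = 5
Therefore equivalence classes = 5

5


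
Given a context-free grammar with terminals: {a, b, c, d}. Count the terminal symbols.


Terminal symbols: a, b, c, d
Counting each: a (#1), b (#2), c (#3), d (#4)
Total = 4

4


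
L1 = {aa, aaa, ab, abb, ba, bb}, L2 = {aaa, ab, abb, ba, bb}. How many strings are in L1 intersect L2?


L1 = {aa, aaa, ab, abb, ba, bb}
L2 = {aaa, ab, abb, ba, bb}
Checking each string in L1 against L2:
  'aa': in L2? No
  'aaa': in L2? Yes
  'ab': in L2? Yes
  'abb': in L2? Yes
  'ba': in L2? Yes
  'bb': in L2? Yes
Intersection = {aaa, ab, abb, ba, bb}
|L1 ∩ L2| = 5

5


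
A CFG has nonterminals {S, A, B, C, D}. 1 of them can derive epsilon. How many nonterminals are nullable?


Nonterminals: {S, A, B, C, D}
A nonterminal is nullable if it can derive epsilon
Counting nullable nonterminals: 1
Total nullable = 1

1


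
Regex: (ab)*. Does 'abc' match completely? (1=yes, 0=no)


Pattern: (ab)*
String: 'abc'
Pattern requires: zero or more repetitions of 'ab'
Length 3 is odd -> cannot be (ab)* -> no match
Result: 0

0


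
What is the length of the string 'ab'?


String: 'ab'
Counting characters:
  'a' appears 1 time(s)
  'b' appears 1 time(s)
Total length = 1 + 1 = 2

2


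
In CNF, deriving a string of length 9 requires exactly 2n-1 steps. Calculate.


Chomsky Normal Form derivation:
String length n = 9
Each step either:
  - Splits a nonterminal into two (n-1 such steps)
  - Converts a nonterminal to terminal (n such steps)
Total = (n-1) + n = 2n - 1
= 2(9) - 1
= 18 - 1
= 17

17


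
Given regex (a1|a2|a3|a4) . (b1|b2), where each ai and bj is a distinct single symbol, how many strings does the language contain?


First group: 4 alternatives
Second group: 2 alternatives
Concatenation: each choice from group 1 pairs with each from group 2
Total = 4 x 2 = 8

8


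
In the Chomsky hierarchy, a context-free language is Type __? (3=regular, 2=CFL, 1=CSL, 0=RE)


Chomsky hierarchy levels:
  Type 3: Regular (DFA/NFA/regex)
  Type 2: Context-free (PDA)
  Type 1: Context-sensitive
  Type 0: Recursively enumerable (TM)
'context-free' corresponds to Type 2

2


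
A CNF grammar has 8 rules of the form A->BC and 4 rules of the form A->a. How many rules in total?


CNF allows two rule forms:
  A -> BC (binary): 8 rules
  A -> a (terminal): 4 rules
Total = 8 + 4 = 12

12


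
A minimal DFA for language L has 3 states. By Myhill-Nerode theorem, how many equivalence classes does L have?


Myhill-Nerode theorem:
Number of equivalence classes = number of states in minimal DFA
Minimal DFA states = 3
Therefore equivalence classes = 3

3


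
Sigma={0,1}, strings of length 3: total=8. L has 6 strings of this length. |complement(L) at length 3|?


Alphabet: {0,1}
String length: 3
Total strings of length 3 = 2^3 = 8
Strings in L = 6
Complement = total - |L|
= 8 - 6
= 2

2


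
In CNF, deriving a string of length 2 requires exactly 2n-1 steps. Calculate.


Chomsky Normal Form derivation:
String length n = 2
Each step either:
  - Splits a nonterminal into two (n-1 such steps)
  - Converts a nonterminal to terminal (n such steps)
Total = (n-1) + n = 2n - 1
= 2(2) - 1
= 4 - 1
= 3

3


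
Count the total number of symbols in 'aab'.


String: 'aab'
Counting characters:
  'a' appears 2 time(s)
  'b' appears 1 time(s)
Total length = 2 + 1 = 3

3


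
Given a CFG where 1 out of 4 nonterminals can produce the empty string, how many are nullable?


Nonterminals: {S, A, B, C}
A nonterminal is nullable if it can derive epsilon
Counting nullable nonterminals: 1
Total nullable = 1

1


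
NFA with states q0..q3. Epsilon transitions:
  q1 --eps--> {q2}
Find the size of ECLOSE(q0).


Starting from q0
Initialize closure = {q0}
q0 has no outgoing epsilon transitions -> nothing to add
Final closure: {q0}
Size = 1

1


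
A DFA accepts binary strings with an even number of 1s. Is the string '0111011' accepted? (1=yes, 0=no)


DFA has 2 states: q_even (start, accept=yes) and q_odd
Processing string '0111011' character by character:
  Position 0: read '0', 1-count=0 -> q_even (no change)
  Position 1: read '1', 1-count=1 -> q_odd
  Position 2: read '1', 1-count=2 -> q_even
  Position 3: read '1', 1-count=3 -> q_odd
  Position 4: read '0', 1-count=3 -> q_odd (no change)
  Position 5: read '1', 1-count=4 -> q_even
  Position 6: read '1', 1-count=5 -> q_odd
Final state: q_odd, total 1s = 5 (odd); the DFA requires an even count -> reject

0


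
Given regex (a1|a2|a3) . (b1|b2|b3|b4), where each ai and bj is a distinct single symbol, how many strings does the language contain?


First group: 3 alternatives
Second group: 4 alternatives
Concatenation: each choice from group 1 pairs with each from group 2
Total = 3 x 4 = 12

12


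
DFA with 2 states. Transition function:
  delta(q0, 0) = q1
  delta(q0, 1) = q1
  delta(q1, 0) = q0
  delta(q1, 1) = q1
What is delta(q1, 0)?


Looking up transition function:
delta(q1, 0) in the table
Row: q1, Column: 0
Result: q0

q0


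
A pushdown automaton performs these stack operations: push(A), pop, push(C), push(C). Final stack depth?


Tracing stack operations:
  push(A) -> stack = [A], depth=1
  pop -> removed A, stack = [], depth=0
  push(C) -> stack = [C], depth=1
  push(C) -> stack = [C,C], depth=2
Final depth = 2

2


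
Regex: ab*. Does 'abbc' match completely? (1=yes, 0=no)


Pattern: ab*
String: 'abbc'
Pattern requires: exactly one 'a' followed by zero or more 'b's
First char is 'a' -> OK
Rest 'bbc': all b's? No
Result: 0

0


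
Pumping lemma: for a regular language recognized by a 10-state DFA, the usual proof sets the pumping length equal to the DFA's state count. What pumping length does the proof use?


Pumping lemma for regular languages (standard proof):
Take p = |Q|, the number of DFA states.
Any string of length >= |Q| passes through |Q|+1 states while reading its first |Q| symbols,
so by pigeonhole some state repeats, giving the loop that can be pumped.
Here |Q| = 10
Therefore the proof uses p = 10

10


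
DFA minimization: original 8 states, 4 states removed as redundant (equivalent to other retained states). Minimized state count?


Original DFA: 8 states
Redundant states removed: 4
Minimized states = original - removed
= 8 - 4
= 4

4


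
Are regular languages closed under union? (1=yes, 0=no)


Regular languages are closed under all standard operations:
- Union: Yes (product construction)
- Intersection: Yes (product construction)
- Complement: Yes (swap accept/reject)
- Concatenation: Yes (NFA construction)
Operation: union -> Closed

1


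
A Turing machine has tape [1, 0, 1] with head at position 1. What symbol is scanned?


Tape: [1, 0, 1]
Positions: 0 1 2
Values:    1 0 1
Head at position 1
tape[1] = 0

0


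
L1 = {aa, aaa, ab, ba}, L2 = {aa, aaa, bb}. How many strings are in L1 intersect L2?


L1 = {aa, aaa, ab, ba}
L2 = {aa, aaa, bb}
Checking each string in L1 against L2:
  'aa': in L2? Yes
  'aaa': in L2? Yes
  'ab': in L2? No
  'ba': in L2? No
Intersection = {aa, aaa}
|L1 ∩ L2| = 2

2


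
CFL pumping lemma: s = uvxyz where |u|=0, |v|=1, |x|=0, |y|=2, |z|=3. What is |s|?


|s| = |u| + |v| + |x| + |y| + |z|
= 0 + 1 + 0 + 2 + 3
= 1 + 0 + 5
= 1 + 5
= 6

6


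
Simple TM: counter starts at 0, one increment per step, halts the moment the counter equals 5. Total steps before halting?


Counter starts at 0. Counting sequence:
  Step 1: counter = 1
  Step 2: counter = 2
  Step 3: counter = 3
  Step 4: counter = 4
  Step 5: counter = 5
Counter reached 5 -> halt
Total steps = 5

5


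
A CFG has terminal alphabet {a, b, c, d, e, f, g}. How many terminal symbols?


Terminal symbols: a, b, c, d, e, f, g
Counting each: a (#1), b (#2), c (#3), d (#4), e (#5), f (#6), g (#7)
Total = 7

7


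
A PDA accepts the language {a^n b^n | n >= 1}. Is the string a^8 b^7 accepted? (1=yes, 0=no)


Language requires equal numbers of a's and b's
PDA pushes for each 'a', pops for each 'b'
Number of a's = 8
Number of b's = 7
8 != 7 -> Reject

0


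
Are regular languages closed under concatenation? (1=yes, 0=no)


Regular languages are closed under:
- Union (DFA product construction)
- Intersection (DFA product construction)
- Complement (swap accept/reject states)
- Concatenation (NFA construction)
- Kleene star (NFA construction)
concatenation is in this list
Therefore: closed

1


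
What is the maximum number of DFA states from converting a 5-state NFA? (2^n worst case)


NFA has 5 states
Subset construction: each DFA state = subset of NFA states
Maximum subsets = 2^5
2^5 = 32

32


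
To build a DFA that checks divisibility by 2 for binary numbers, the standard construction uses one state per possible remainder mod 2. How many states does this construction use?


Divisibility by 2 is tracked via the remainder mod 2: 0, 1, ..., 1
The construction assigns one state to each remainder
Number of remainders = 2

2


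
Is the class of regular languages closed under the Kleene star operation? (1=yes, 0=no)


Regular languages are closed under:
- Union (DFA product construction)
- Intersection (DFA product construction)
- Complement (swap accept/reject states)
- Concatenation (NFA construction)
- Kleene star (NFA construction)
Kleene star is in this list
Therefore: closed

1


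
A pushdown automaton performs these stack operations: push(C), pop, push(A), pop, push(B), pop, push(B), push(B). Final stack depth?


Tracing stack operations:
  push(C) -> stack = [C], depth=1
  pop -> removed C, stack = [], depth=0
  push(A) -> stack = [A], depth=1
  pop -> removed A, stack = [], depth=0
  push(B) -> stack = [B], depth=1
  pop -> removed B, stack = [], depth=0
  push(B) -> stack = [B], depth=1
  push(B) -> stack = [B,B], depth=2
Final depth = 2

2


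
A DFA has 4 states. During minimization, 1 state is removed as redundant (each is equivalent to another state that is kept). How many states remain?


Original DFA: 4 states
Redundant states removed: 1
Minimized states = original - removed
= 4 - 1
= 3

3


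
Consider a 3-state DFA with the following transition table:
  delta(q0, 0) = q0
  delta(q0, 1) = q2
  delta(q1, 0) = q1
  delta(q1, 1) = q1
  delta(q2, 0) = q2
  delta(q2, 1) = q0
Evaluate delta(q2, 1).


Looking up transition function:
delta(q2, 1) in the table
Row: q2, Column: 1
Result: q0

q0


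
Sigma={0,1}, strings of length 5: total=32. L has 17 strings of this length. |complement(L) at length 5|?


Alphabet: {0,1}
String length: 5
Total strings of length 5 = 2^5 = 32
Strings in L = 17
Complement = total - |L|
= 32 - 17
= 15

15


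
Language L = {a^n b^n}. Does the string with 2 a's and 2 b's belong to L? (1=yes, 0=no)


Language requires equal numbers of a's and b's
PDA pushes for each 'a', pops for each 'b'
Number of a's = 2
Number of b's = 2
2 == 2 -> Accept

1


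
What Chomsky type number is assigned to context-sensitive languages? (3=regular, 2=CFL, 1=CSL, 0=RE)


Chomsky hierarchy levels:
  Type 3: Regular (DFA/NFA/regex)
  Type 2: Context-free (PDA)
  Type 1: Context-sensitive
  Type 0: Recursively enumerable (TM)
'context-sensitive' corresponds to Type 1

1


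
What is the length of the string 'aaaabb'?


String: 'aaaabb'
Counting characters:
  'a' appears 4 time(s)
  'b' appears 2 time(s)
Total length = 4 + 2 = 6

6


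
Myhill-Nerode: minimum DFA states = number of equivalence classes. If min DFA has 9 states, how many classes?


Myhill-Nerode theorem:
Number of equivalence classes = number of states in minimal DFA
Minimal DFA states = 9
Therefore equivalence classes = 9

9


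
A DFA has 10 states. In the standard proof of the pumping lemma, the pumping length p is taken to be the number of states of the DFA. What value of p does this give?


Pumping lemma for regular languages (standard proof):
Take p = |Q|, the number of DFA states.
Any string of length >= |Q| passes through |Q|+1 states while reading its first |Q| symbols,
so by pigeonhole some state repeats, giving the loop that can be pumped.
Here |Q| = 10
Therefore the proof uses p = 10

10


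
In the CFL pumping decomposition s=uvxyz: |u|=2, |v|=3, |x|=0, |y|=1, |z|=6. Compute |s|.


|s| = |u| + |v| + |x| + |y| + |z|
= 2 + 3 + 0 + 1 + 6
= 5 + 0 + 7
= 5 + 7
= 12

12


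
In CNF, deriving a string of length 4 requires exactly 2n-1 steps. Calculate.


Chomsky Normal Form derivation:
String length n = 4
Each step either:
  - Splits a nonterminal into two (n-1 such steps)
  - Converts a nonterminal to terminal (n such steps)
Total = (n-1) + n = 2n - 1
= 2(4) - 1
= 8 - 1
= 7

7


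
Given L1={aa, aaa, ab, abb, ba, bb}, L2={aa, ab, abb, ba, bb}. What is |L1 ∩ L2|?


L1 = {aa, aaa, ab, abb, ba, bb}
L2 = {aa, ab, abb, ba, bb}
Checking each string in L1 against L2:
  'aa': in L2? Yes
  'aaa': in L2? No
  'ab': in L2? Yes
  'abb': in L2? Yes
  'ba': in L2? Yes
  'bb': in L2? Yes
Intersection = {aa, ab, abb, ba, bb}
|L1 ∩ L2| = 5

5


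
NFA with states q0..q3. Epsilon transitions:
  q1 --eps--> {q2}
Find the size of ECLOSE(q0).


Starting from q0
Initialize closure = {q0}
q0 has no outgoing epsilon transitions -> nothing to add
Final closure: {q0}
Size = 1

1


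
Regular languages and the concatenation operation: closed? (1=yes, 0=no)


Regular languages are closed under all standard operations:
- Union: Yes (product construction)
- Intersection: Yes (product construction)
- Complement: Yes (swap accept/reject)
- Concatenation: Yes (NFA construction)
Operation: concatenation -> Closed

1


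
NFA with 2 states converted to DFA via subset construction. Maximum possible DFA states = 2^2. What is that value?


NFA has 2 states
Subset construction: each DFA state = subset of NFA states
Maximum subsets = 2^2
2^2 = 4

4


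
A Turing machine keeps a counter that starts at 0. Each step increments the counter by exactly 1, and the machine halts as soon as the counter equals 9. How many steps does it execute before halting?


Counter starts at 0. Counting sequence:
  Step 1: counter = 1
  Step 2: counter = 2
  Step 3: counter = 3
  Step 4: counter = 4
  Step 5: counter = 5
  Step 6: counter = 6
  ...
  Step 9: counter = 9
Counter reached 9 -> halt
Total steps = 9

9


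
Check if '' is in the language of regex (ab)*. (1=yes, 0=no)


Pattern: (ab)*
String: ''
Pattern requires: zero or more repetitions of 'ab'
Pairs: []
All pairs are 'ab'? Yes
Result: 1

1


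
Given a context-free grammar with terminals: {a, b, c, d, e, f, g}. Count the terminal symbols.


Terminal symbols: a, b, c, d, e, f, g
Counting each: a (#1), b (#2), c (#3), d (#4), e (#5), f (#6), g (#7)
Total = 7

7


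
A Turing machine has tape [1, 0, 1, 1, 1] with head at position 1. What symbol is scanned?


Tape: [1, 0, 1, 1, 1]
Positions: 0 1 2 3 4
Values:    1 0 1 1 1
Head at position 1
tape[1] = 0

0


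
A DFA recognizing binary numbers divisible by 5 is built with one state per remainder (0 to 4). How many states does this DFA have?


Divisibility by 5 is tracked via the remainder mod 5: 0, 1, ..., 4
The construction assigns one state to each remainder
Number of remainders = 5

5


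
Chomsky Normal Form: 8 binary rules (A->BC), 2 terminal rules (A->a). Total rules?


CNF allows two rule forms:
  A -> BC (binary): 8 rules
  A -> a (terminal): 2 rules
Total = 8 + 2 = 10

10


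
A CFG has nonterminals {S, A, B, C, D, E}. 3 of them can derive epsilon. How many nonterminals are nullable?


Nonterminals: {S, A, B, C, D, E}
A nonterminal is nullable if it can derive epsilon
Counting nullable nonterminals: 3
Total nullable = 3

3


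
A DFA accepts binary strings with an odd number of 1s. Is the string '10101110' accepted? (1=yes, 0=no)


DFA has 2 states: q_even (start, accept=no) and q_odd
Processing string '10101110' character by character:
  Position 0: read '1', 1-count=1 -> q_odd
  Position 1: read '0', 1-count=1 -> q_odd (no change)
  Position 2: read '1', 1-count=2 -> q_even
  Position 3: read '0', 1-count=2 -> q_even (no change)
  Position 4: read '1', 1-count=3 -> q_odd
  Position 5: read '1', 1-count=4 -> q_even
  Position 6: read '1', 1-count=5 -> q_odd
  Position 7: read '0', 1-count=5 -> q_odd (no change)
Final state: q_odd, total 1s = 5 (odd); the DFA requires an odd count -> accept

1


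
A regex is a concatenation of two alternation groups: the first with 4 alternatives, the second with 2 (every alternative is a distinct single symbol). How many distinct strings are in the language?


First group: 4 alternatives
Second group: 2 alternatives
Concatenation: each choice from group 1 pairs with each from group 2
Total = 4 x 2 = 8

8


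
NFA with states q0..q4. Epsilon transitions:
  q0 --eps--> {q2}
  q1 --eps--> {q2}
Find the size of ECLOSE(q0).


Starting from q0
Initialize closure = {q0}
Follow epsilon from q0 -> add q2
Final closure: {q0, q2}
Size = 2

2


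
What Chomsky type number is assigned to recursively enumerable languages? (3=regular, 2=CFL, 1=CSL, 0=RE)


Chomsky hierarchy levels:
  Type 3: Regular (DFA/NFA/regex)
  Type 2: Context-free (PDA)
  Type 1: Context-sensitive
  Type 0: Recursively enumerable (TM)
'recursively enumerable' corresponds to Type 0

0


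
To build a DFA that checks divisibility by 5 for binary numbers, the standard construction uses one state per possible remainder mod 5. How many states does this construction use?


Divisibility by 5 is tracked via the remainder mod 5: 0, 1, ..., 4
The construction assigns one state to each remainder
Number of remainders = 5

5


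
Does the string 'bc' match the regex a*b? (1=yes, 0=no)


Pattern: a*b
String: 'bc'
Pattern requires: zero or more 'a's followed by exactly one 'b'
Found 0 leading 'a's
Remaining: 'bc'
Remaining is not 'b' -> no match
Result: 0

0


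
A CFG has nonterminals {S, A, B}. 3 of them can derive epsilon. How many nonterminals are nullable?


Nonterminals: {S, A, B}
A nonterminal is nullable if it can derive epsilon
Counting nullable nonterminals: 3
Total nullable = 3

3


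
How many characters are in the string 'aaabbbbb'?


String: 'aaabbbbb'
Counting characters:
  'a' appears 3 time(s)
  'b' appears 5 time(s)
Total length = 3 + 5 = 8

8


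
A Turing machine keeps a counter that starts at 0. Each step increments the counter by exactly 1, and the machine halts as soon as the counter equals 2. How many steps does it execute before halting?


Counter starts at 0. Counting sequence:
  Step 1: counter = 1
  Step 2: counter = 2
Counter reached 2 -> halt
Total steps = 2

2


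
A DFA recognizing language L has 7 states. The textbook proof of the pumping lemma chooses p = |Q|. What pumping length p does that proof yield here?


Pumping lemma for regular languages (standard proof):
Take p = |Q|, the number of DFA states.
Any string of length >= |Q| passes through |Q|+1 states while reading its first |Q| symbols,
so by pigeonhole some state repeats, giving the loop that can be pumped.
Here |Q| = 7
Therefore the proof uses p = 7

7


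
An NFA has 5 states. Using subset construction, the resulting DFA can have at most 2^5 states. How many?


NFA has 5 states
Subset construction: each DFA state = subset of NFA states
Maximum subsets = 2^5
2^5 = 32

32


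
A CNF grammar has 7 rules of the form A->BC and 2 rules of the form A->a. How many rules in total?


CNF allows two rule forms:
  A -> BC (binary): 7 rules
  A -> a (terminal): 2 rules
Total = 7 + 2 = 9

9


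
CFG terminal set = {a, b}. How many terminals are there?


Terminal symbols: a, b
Counting each: a (#1), b (#2)
Total = 2

2


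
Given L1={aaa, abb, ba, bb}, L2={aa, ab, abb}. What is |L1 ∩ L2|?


L1 = {aaa, abb, ba, bb}
L2 = {aa, ab, abb}
Checking each string in L1 against L2:
  'aaa': in L2? No
  'abb': in L2? Yes
  'ba': in L2? No
  'bb': in L2? No
Intersection = {abb}
|L1 ∩ L2| = 1

1


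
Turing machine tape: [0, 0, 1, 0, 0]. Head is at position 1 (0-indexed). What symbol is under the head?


Tape: [0, 0, 1, 0, 0]
Positions: 0 1 2 3 4
Values:    0 0 1 0 0
Head at position 1
tape[1] = 0

0


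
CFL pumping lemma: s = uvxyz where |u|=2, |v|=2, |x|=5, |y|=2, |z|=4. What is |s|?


|s| = |u| + |v| + |x| + |y| + |z|
= 2 + 2 + 5 + 2 + 4
= 4 + 5 + 6
= 9 + 6
= 15

15


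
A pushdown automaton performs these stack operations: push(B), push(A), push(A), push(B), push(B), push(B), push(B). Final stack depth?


Tracing stack operations:
  push(B) -> stack = [B], depth=1
  push(A) -> stack = [B,A], depth=2
  push(A) -> stack = [B,A,A], depth=3
  push(B) -> stack = [B,A,A,B], depth=4
  push(B) -> stack = [B,A,A,B,B], depth=5
  push(B) -> stack = [B,A,A,B,B,B], depth=6
  push(B) -> stack = [B,A,A,B,B,B,B], depth=7
Final depth = 7

7


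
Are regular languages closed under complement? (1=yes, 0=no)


Regular languages are closed under:
- Union (DFA product construction)
- Intersection (DFA product construction)
- Complement (swap accept/reject states)
- Concatenation (NFA construction)
- Kleene star (NFA construction)
complement is in this list
Therefore: closed

1


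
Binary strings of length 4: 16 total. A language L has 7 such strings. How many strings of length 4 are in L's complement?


Alphabet: {0,1}
String length: 4
Total strings of length 4 = 2^4 = 16
Strings in L = 7
Complement = total - |L|
= 16 - 7
= 9

9


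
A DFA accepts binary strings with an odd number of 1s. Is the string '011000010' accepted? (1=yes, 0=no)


DFA has 2 states: q_even (start, accept=no) and q_odd
Processing string '011000010' character by character:
  Position 0: read '0', 1-count=0 -> q_even (no change)
  Position 1: read '1', 1-count=1 -> q_odd
  Position 2: read '1', 1-count=2 -> q_even
  Position 3: read '0', 1-count=2 -> q_even (no change)
  Position 4: read '0', 1-count=2 -> q_even (no change)
  Position 5: read '0', 1-count=2 -> q_even (no change)
  Position 6: read '0', 1-count=2 -> q_even (no change)
  Position 7: read '1', 1-count=3 -> q_odd
  Position 8: read '0', 1-count=3 -> q_odd (no change)
Final state: q_odd, total 1s = 3 (odd); the DFA requires an odd count -> accept

1


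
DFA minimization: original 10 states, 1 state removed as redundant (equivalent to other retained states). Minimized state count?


Original DFA: 10 states
Redundant states removed: 1
Minimized states = original - removed
= 10 - 1
= 9

9


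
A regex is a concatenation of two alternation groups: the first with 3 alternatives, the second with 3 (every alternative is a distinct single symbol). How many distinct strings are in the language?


First group: 3 alternatives
Second group: 3 alternatives
Concatenation: each choice from group 1 pairs with each from group 2
Total = 3 x 3 = 9

9


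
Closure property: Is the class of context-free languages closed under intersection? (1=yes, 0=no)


CFL closure properties:
  Closed under: union, concatenation, Kleene star
  NOT closed under: intersection, complement
Operation 'intersection' is in not-closed list -> No (not closed)

0


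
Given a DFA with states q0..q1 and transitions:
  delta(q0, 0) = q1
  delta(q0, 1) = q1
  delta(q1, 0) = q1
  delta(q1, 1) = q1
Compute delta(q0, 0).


Looking up transition function:
delta(q0, 0) in the table
Row: q0, Column: 0
Result: q1

q1


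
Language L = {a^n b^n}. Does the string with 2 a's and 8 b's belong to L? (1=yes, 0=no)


Language requires equal numbers of a's and b's
PDA pushes for each 'a', pops for each 'b'
Number of a's = 2
Number of b's = 8
2 != 8 -> Reject

0


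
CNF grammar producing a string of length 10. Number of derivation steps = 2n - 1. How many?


Chomsky Normal Form derivation:
String length n = 10
Each step either:
  - Splits a nonterminal into two (n-1 such steps)
  - Converts a nonterminal to terminal (n such steps)
Total = (n-1) + n = 2n - 1
= 2(10) - 1
= 20 - 1
= 19

19


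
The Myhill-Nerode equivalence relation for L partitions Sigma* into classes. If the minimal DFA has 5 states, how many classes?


Myhill-Nerode theorem:
Number of equivalence classes = number of states in minimal DFA
Minimal DFA states = 5
Therefore equivalence classes = 5

5


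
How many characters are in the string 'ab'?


String: 'ab'
Counting characters:
  'a' appears 1 time(s)
  'b' appears 1 time(s)
Total length = 1 + 1 = 2

2


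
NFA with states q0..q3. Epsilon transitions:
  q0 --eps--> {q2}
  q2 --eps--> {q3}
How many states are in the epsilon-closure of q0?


Starting from q0
Initialize closure = {q0}
Follow epsilon from q0 -> add q2
Follow epsilon from q2 -> add q3
Final closure: {q0, q2, q3}
Size = 3

3


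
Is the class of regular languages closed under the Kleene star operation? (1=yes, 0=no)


Regular languages are closed under:
- Union (DFA product construction)
- Intersection (DFA product construction)
- Complement (swap accept/reject states)
- Concatenation (NFA construction)
- Kleene star (NFA construction)
Kleene star is in this list
Therefore: closed

1


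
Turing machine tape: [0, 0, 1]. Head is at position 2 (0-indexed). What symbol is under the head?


Tape: [0, 0, 1]
Positions: 0 1 2
Values:    0 0 1
Head at position 2
tape[2] = 1

1


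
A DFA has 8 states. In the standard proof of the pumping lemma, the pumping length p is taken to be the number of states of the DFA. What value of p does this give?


Pumping lemma for regular languages (standard proof):
Take p = |Q|, the number of DFA states.
Any string of length >= |Q| passes through |Q|+1 states while reading its first |Q| symbols,
so by pigeonhole some state repeats, giving the loop that can be pumped.
Here |Q| = 8
Therefore the proof uses p = 8

8


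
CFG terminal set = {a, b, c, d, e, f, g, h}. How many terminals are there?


Terminal symbols: a, b, c, d, e, f, g, h
Counting each: a (#1), b (#2), c (#3), d (#4), e (#5), f (#6), g (#7), h (#8)
Total = 8

8


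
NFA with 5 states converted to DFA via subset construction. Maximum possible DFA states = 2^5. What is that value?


NFA has 5 states
Subset construction: each DFA state = subset of NFA states
Maximum subsets = 2^5
2^5 = 32

32


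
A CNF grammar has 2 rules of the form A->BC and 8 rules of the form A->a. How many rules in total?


CNF allows two rule forms:
  A -> BC (binary): 2 rules
  A -> a (terminal): 8 rules
Total = 2 + 8 = 10

10


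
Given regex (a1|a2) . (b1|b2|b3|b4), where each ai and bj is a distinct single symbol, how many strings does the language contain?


First group: 2 alternatives
Second group: 4 alternatives
Concatenation: each choice from group 1 pairs with each from group 2
Total = 2 x 4 = 8

8


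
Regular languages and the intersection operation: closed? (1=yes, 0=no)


Regular languages are closed under all standard operations:
- Union: Yes (product construction)
- Intersection: Yes (product construction)
- Complement: Yes (swap accept/reject)
- Concatenation: Yes (NFA construction)
Operation: intersection -> Closed

1


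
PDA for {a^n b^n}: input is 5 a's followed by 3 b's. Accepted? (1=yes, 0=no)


Language requires equal numbers of a's and b's
PDA pushes for each 'a', pops for each 'b'
Number of a's = 5
Number of b's = 3
5 != 3 -> Reject

0


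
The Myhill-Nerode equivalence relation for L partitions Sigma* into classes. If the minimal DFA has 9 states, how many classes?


Myhill-Nerode theorem:
Number of equivalence classes = number of states in minimal DFA
Minimal DFA states = 9
Therefore equivalence classes = 9

9


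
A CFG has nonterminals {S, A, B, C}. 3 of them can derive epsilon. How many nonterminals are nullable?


Nonterminals: {S, A, B, C}
A nonterminal is nullable if it can derive epsilon
Counting nullable nonterminals: 3
Total nullable = 3

3


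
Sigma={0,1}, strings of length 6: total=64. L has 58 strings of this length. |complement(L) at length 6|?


Alphabet: {0,1}
String length: 6
Total strings of length 6 = 2^6 = 64
Strings in L = 58
Complement = total - |L|
= 64 - 58
= 6

6


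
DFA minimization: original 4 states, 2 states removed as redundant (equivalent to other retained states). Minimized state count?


Original DFA: 4 states
Redundant states removed: 2
Minimized states = original - removed
= 4 - 2
= 2

2


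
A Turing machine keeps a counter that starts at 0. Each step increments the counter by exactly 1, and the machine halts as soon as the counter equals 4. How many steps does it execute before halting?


Counter starts at 0. Counting sequence:
  Step 1: counter = 1
  Step 2: counter = 2
  Step 3: counter = 3
  Step 4: counter = 4
Counter reached 4 -> halt
Total steps = 4

4


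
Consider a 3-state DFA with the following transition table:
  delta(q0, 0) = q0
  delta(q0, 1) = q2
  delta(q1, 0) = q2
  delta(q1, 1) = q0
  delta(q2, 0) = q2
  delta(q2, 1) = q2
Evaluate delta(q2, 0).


Looking up transition function:
delta(q2, 0) in the table
Row: q2, Column: 0
Result: q2

q2


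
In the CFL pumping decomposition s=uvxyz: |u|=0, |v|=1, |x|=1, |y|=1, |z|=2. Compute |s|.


|s| = |u| + |v| + |x| + |y| + |z|
= 0 + 1 + 1 + 1 + 2
= 1 + 1 + 3
= 2 + 3
= 5

5


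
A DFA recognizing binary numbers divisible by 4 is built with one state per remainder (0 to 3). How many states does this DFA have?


Divisibility by 4 is tracked via the remainder mod 4: 0, 1, ..., 3
The construction assigns one state to each remainder
Number of remainders = 4

4


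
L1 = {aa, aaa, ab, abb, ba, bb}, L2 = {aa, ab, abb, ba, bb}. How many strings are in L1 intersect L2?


L1 = {aa, aaa, ab, abb, ba, bb}
L2 = {aa, ab, abb, ba, bb}
Checking each string in L1 against L2:
  'aa': in L2? Yes
  'aaa': in L2? No
  'ab': in L2? Yes
  'abb': in L2? Yes
  'ba': in L2? Yes
  'bb': in L2? Yes
Intersection = {aa, ab, abb, ba, bb}
|L1 ∩ L2| = 5

5


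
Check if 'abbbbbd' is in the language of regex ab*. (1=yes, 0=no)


Pattern: ab*
String: 'abbbbbd'
Pattern requires: exactly one 'a' followed by zero or more 'b's
First char is 'a' -> OK
Rest 'bbbbbd': all b's? No
Result: 0

0


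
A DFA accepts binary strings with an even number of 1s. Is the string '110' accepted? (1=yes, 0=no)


DFA has 2 states: q_even (start, accept=yes) and q_odd
Processing string '110' character by character:
  Position 0: read '1', 1-count=1 -> q_odd
  Position 1: read '1', 1-count=2 -> q_even
  Position 2: read '0', 1-count=2 -> q_even (no change)
Final state: q_even, total 1s = 2 (even); the DFA requires an even count -> accept

1


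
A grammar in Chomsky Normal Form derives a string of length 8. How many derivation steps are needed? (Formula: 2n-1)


Chomsky Normal Form derivation:
String length n = 8
Each step either:
  - Splits a nonterminal into two (n-1 such steps)
  - Converts a nonterminal to terminal (n such steps)
Total = (n-1) + n = 2n - 1
= 2(8) - 1
= 16 - 1
= 15

15


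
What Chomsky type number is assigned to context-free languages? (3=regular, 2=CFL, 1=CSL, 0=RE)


Chomsky hierarchy levels:
  Type 3: Regular (DFA/NFA/regex)
  Type 2: Context-free (PDA)
  Type 1: Context-sensitive
  Type 0: Recursively enumerable (TM)
'context-free' corresponds to Type 2

2


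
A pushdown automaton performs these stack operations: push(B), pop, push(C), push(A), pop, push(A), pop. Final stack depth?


Tracing stack operations:
  push(B) -> stack = [B], depth=1
  pop -> removed B, stack = [], depth=0
  push(C) -> stack = [C], depth=1
  push(A) -> stack = [C,A], depth=2
  pop -> removed A, stack = [C], depth=1
  push(A) -> stack = [C,A], depth=2
  pop -> removed A, stack = [C], depth=1
Final depth = 1

1


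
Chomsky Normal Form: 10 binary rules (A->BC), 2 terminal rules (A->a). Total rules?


CNF allows two rule forms:
  A -> BC (binary): 10 rules
  A -> a (terminal): 2 rules
Total = 10 + 2 = 12

12


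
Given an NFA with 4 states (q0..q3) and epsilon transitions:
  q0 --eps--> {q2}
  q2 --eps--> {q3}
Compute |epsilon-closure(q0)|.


Starting from q0
Initialize closure = {q0}
Follow epsilon from q0 -> add q2
Follow epsilon from q2 -> add q3
Final closure: {q0, q2, q3}
Size = 3

3


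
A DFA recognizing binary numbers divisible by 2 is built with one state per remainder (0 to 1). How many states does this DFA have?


Divisibility by 2 is tracked via the remainder mod 2: 0, 1, ..., 1
The construction assigns one state to each remainder
Number of remainders = 2

2


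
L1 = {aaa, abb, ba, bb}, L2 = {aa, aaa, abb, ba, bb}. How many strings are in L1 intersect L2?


L1 = {aaa, abb, ba, bb}
L2 = {aa, aaa, abb, ba, bb}
Checking each string in L1 against L2:
  'aaa': in L2? Yes
  'abb': in L2? Yes
  'ba': in L2? Yes
  'bb': in L2? Yes
Intersection = {aaa, abb, ba, bb}
|L1 ∩ L2| = 4

4


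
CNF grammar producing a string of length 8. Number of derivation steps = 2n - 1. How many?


Chomsky Normal Form derivation:
String length n = 8
Each step either:
  - Splits a nonterminal into two (n-1 such steps)
  - Converts a nonterminal to terminal (n such steps)
Total = (n-1) + n = 2n - 1
= 2(8) - 1
= 16 - 1
= 15

15


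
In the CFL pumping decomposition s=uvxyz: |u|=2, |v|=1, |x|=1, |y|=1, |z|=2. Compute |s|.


|s| = |u| + |v| + |x| + |y| + |z|
= 2 + 1 + 1 + 1 + 2
= 3 + 1 + 3
= 4 + 3
= 7

7


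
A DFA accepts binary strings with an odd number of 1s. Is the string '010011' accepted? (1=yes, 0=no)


DFA has 2 states: q_even (start, accept=no) and q_odd
Processing string '010011' character by character:
  Position 0: read '0', 1-count=0 -> q_even (no change)
  Position 1: read '1', 1-count=1 -> q_odd
  Position 2: read '0', 1-count=1 -> q_odd (no change)
  Position 3: read '0', 1-count=1 -> q_odd (no change)
  Position 4: read '1', 1-count=2 -> q_even
  Position 5: read '1', 1-count=3 -> q_odd
Final state: q_odd, total 1s = 3 (odd); the DFA requires an odd count -> accept

1


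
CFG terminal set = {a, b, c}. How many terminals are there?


Terminal symbols: a, b, c
Counting each: a (#1), b (#2), c (#3)
Total = 3

3


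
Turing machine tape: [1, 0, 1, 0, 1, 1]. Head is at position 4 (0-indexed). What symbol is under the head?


Tape: [1, 0, 1, 0, 1, 1]
Positions: 0 1 2 3 4 5
Values:    1 0 1 0 1 1
Head at position 4
tape[4] = 1

1


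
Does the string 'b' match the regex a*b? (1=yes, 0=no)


Pattern: a*b
String: 'b'
Pattern requires: zero or more 'a's followed by exactly one 'b'
Found 0 leading 'a's
Remaining: 'b'
Remaining is exactly 'b' -> match
Result: 1

1


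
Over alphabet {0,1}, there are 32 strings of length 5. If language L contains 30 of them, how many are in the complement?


Alphabet: {0,1}
String length: 5
Total strings of length 5 = 2^5 = 32
Strings in L = 30
Complement = total - |L|
= 32 - 30
= 2

2


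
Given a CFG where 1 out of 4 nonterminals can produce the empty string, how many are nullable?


Nonterminals: {S, A, B, C}
A nonterminal is nullable if it can derive epsilon
Counting nullable nonterminals: 1
Total nullable = 1

1


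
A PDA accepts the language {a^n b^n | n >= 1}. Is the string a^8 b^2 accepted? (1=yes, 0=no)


Language requires equal numbers of a's and b's
PDA pushes for each 'a', pops for each 'b'
Number of a's = 8
Number of b's = 2
8 != 2 -> Reject

0


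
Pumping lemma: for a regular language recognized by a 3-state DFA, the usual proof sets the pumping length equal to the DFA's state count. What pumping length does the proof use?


Pumping lemma for regular languages (standard proof):
Take p = |Q|, the number of DFA states.
Any string of length >= |Q| passes through |Q|+1 states while reading its first |Q| symbols,
so by pigeonhole some state repeats, giving the loop that can be pumped.
Here |Q| = 3
Therefore the proof uses p = 3

3


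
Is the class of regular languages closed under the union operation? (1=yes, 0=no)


Regular languages are closed under:
- Union (DFA product construction)
- Intersection (DFA product construction)
- Complement (swap accept/reject states)
- Concatenation (NFA construction)
- Kleene star (NFA construction)
union is in this list
Therefore: closed

1


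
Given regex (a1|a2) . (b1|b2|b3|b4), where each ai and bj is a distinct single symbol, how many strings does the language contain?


First group: 2 alternatives
Second group: 4 alternatives
Concatenation: each choice from group 1 pairs with each from group 2
Total = 2 x 4 = 8

8


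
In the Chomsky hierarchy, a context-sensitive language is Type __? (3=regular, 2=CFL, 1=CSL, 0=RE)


Chomsky hierarchy levels:
  Type 3: Regular (DFA/NFA/regex)
  Type 2: Context-free (PDA)
  Type 1: Context-sensitive
  Type 0: Recursively enumerable (TM)
'context-sensitive' corresponds to Type 1

1


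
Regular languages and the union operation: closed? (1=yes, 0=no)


Regular languages are closed under all standard operations:
- Union: Yes (product construction)
- Intersection: Yes (product construction)
- Complement: Yes (swap accept/reject)
- Concatenation: Yes (NFA construction)
Operation: union -> Closed

1


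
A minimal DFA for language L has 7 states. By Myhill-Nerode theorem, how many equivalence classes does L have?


Myhill-Nerode theorem:
Number of equivalence classes = number of states in minimal DFA
Minimal DFA states = 7
Therefore equivalence classes = 7

7


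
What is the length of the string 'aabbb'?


String: 'aabbb'
Counting characters:
  'a' appears 2 time(s)
  'b' appears 3 time(s)
Total length = 2 + 3 = 5

5


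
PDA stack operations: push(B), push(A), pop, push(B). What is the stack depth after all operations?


Tracing stack operations:
  push(B) -> stack = [B], depth=1
  push(A) -> stack = [B,A], depth=2
  pop -> removed A, stack = [B], depth=1
  push(B) -> stack = [B,B], depth=2
Final depth = 2

2


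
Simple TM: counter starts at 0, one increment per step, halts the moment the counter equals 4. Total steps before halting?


Counter starts at 0. Counting sequence:
  Step 1: counter = 1
  Step 2: counter = 2
  Step 3: counter = 3
  Step 4: counter = 4
Counter reached 4 -> halt
Total steps = 4

4
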